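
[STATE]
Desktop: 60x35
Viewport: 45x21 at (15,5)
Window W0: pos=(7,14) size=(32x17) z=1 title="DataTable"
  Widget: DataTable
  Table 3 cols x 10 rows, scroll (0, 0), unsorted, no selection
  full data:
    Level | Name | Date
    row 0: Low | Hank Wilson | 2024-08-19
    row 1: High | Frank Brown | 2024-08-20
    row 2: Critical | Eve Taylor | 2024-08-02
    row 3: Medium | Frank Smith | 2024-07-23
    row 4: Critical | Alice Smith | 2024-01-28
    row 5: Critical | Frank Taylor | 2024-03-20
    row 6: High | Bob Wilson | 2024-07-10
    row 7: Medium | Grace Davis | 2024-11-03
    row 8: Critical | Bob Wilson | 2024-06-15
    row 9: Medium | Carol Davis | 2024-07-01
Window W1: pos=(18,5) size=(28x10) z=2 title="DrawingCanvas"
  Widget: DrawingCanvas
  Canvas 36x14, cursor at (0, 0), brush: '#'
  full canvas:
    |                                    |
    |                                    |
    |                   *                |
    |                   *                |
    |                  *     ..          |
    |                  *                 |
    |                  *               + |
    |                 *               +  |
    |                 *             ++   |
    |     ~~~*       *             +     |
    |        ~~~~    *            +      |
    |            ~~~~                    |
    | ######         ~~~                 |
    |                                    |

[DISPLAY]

   ┏━━━━━━━━━━━━━━━━━━━━━━━━━━┓              
   ┃ DrawingCanvas            ┃              
   ┠──────────────────────────┨              
   ┃+                         ┃              
   ┃                          ┃              
   ┃                   *      ┃              
   ┃                   *      ┃              
   ┃                  *     ..┃              
   ┃                  *       ┃              
━━━┗━━━━━━━━━━━━━━━━━━━━━━━━━━┛              
ble                    ┃                     
───────────────────────┨                     
 │Name        │Date    ┃                     
─┼────────────┼────────┃                     
 │Hank Wilson │2024-08-┃                     
 │Frank Brown │2024-08-┃                     
l│Eve Taylor  │2024-08-┃                     
 │Frank Smith │2024-07-┃                     
l│Alice Smith │2024-01-┃                     
l│Frank Taylor│2024-03-┃                     
 │Bob Wilson  │2024-07-┃                     


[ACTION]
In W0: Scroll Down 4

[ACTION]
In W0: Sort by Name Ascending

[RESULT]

   ┏━━━━━━━━━━━━━━━━━━━━━━━━━━┓              
   ┃ DrawingCanvas            ┃              
   ┠──────────────────────────┨              
   ┃+                         ┃              
   ┃                          ┃              
   ┃                   *      ┃              
   ┃                   *      ┃              
   ┃                  *     ..┃              
   ┃                  *       ┃              
━━━┗━━━━━━━━━━━━━━━━━━━━━━━━━━┛              
ble                    ┃                     
───────────────────────┨                     
 │Name       ▲│Date    ┃                     
─┼────────────┼────────┃                     
l│Alice Smith │2024-01-┃                     
 │Bob Wilson  │2024-07-┃                     
l│Bob Wilson  │2024-06-┃                     
 │Carol Davis │2024-07-┃                     
l│Eve Taylor  │2024-08-┃                     
 │Frank Brown │2024-08-┃                     
 │Frank Smith │2024-07-┃                     


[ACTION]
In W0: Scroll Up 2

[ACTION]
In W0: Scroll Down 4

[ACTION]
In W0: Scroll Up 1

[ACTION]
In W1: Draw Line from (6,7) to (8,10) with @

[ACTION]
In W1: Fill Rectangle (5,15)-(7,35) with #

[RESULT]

   ┏━━━━━━━━━━━━━━━━━━━━━━━━━━┓              
   ┃ DrawingCanvas            ┃              
   ┠──────────────────────────┨              
   ┃+                         ┃              
   ┃                          ┃              
   ┃                   *      ┃              
   ┃                   *      ┃              
   ┃                  *     ..┃              
   ┃               ###########┃              
━━━┗━━━━━━━━━━━━━━━━━━━━━━━━━━┛              
ble                    ┃                     
───────────────────────┨                     
 │Name       ▲│Date    ┃                     
─┼────────────┼────────┃                     
l│Alice Smith │2024-01-┃                     
 │Bob Wilson  │2024-07-┃                     
l│Bob Wilson  │2024-06-┃                     
 │Carol Davis │2024-07-┃                     
l│Eve Taylor  │2024-08-┃                     
 │Frank Brown │2024-08-┃                     
 │Frank Smith │2024-07-┃                     


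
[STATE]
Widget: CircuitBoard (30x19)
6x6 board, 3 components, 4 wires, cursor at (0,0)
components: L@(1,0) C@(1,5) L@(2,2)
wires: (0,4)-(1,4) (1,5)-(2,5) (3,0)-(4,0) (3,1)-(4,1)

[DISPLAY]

   0 1 2 3 4 5                
0  [.]              ·         
                    │         
1   L               ·   C     
                        │     
2           L           ·     
                              
3   ·   ·                     
    │   │                     
4   ·   ·                     
                              
5                             
Cursor: (0,0)                 
                              
                              
                              
                              
                              
                              


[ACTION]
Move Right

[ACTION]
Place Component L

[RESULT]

   0 1 2 3 4 5                
0      [L]          ·         
                    │         
1   L               ·   C     
                        │     
2           L           ·     
                              
3   ·   ·                     
    │   │                     
4   ·   ·                     
                              
5                             
Cursor: (0,1)                 
                              
                              
                              
                              
                              
                              


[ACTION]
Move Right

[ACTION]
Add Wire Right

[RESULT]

   0 1 2 3 4 5                
0       L  [.]─ ·   ·         
                    │         
1   L               ·   C     
                        │     
2           L           ·     
                              
3   ·   ·                     
    │   │                     
4   ·   ·                     
                              
5                             
Cursor: (0,2)                 
                              
                              
                              
                              
                              
                              


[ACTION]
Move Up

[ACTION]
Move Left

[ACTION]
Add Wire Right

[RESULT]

   0 1 2 3 4 5                
0      [L]─ · ─ ·   ·         
                    │         
1   L               ·   C     
                        │     
2           L           ·     
                              
3   ·   ·                     
    │   │                     
4   ·   ·                     
                              
5                             
Cursor: (0,1)                 
                              
                              
                              
                              
                              
                              


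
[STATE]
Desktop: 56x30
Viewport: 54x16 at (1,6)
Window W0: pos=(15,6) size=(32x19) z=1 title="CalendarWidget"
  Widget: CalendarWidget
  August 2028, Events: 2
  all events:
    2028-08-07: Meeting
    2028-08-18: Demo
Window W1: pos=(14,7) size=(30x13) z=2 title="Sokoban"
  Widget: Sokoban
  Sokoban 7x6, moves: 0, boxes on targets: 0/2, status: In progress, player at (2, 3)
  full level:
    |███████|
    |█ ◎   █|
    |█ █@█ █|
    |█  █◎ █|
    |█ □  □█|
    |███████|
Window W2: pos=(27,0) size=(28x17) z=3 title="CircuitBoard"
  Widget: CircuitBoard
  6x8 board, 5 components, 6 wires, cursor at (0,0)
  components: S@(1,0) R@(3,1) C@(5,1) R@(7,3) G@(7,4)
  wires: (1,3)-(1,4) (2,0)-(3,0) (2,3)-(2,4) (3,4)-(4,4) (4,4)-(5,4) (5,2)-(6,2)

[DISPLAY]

              ┏━━━━━━━━━━━┃1   S           · ─ ·     ┃
             ┏━━━━━━━━━━━━┃                          ┃
             ┃ Sokoban    ┃2   ·           · ─ ·     ┃
             ┠────────────┃    │                     ┃
             ┃███████     ┃3   ·   R           ·     ┃
             ┃█ ◎   █     ┃                    │     ┃
             ┃█ █@█ █     ┃4                   ·     ┃
             ┃█  █◎ █     ┃                    │     ┃
             ┃█ □  □█     ┃5       C   ·       ·     ┃
             ┃███████     ┃            │             ┃
             ┃Moves: 0  0/┗━━━━━━━━━━━━━━━━━━━━━━━━━━┛
             ┃                            ┃  ┃        
             ┃                            ┃  ┃        
             ┗━━━━━━━━━━━━━━━━━━━━━━━━━━━━┛  ┃        
              ┃                              ┃        
              ┃                              ┃        


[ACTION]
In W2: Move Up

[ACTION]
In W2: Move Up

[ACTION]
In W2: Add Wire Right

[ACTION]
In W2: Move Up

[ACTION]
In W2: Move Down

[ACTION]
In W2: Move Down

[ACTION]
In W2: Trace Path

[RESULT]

              ┏━━━━━━━━━━━┃1   S           · ─ ·     ┃
             ┏━━━━━━━━━━━━┃                          ┃
             ┃ Sokoban    ┃2  [.]          · ─ ·     ┃
             ┠────────────┃    │                     ┃
             ┃███████     ┃3   ·   R           ·     ┃
             ┃█ ◎   █     ┃                    │     ┃
             ┃█ █@█ █     ┃4                   ·     ┃
             ┃█  █◎ █     ┃                    │     ┃
             ┃█ □  □█     ┃5       C   ·       ·     ┃
             ┃███████     ┃            │             ┃
             ┃Moves: 0  0/┗━━━━━━━━━━━━━━━━━━━━━━━━━━┛
             ┃                            ┃  ┃        
             ┃                            ┃  ┃        
             ┗━━━━━━━━━━━━━━━━━━━━━━━━━━━━┛  ┃        
              ┃                              ┃        
              ┃                              ┃        


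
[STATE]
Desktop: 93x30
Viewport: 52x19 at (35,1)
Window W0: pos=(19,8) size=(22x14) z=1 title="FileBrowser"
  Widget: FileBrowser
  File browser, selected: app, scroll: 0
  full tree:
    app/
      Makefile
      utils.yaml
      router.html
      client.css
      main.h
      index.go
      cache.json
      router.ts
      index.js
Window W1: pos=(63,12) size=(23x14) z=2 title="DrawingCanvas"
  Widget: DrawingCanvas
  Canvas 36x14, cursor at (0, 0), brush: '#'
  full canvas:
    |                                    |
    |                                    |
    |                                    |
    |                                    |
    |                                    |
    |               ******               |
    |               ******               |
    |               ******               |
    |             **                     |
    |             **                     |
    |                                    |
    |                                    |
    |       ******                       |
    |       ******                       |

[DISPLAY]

                                                    
                                                    
                                                    
                                                    
                                                    
                                                    
                                                    
━━━━━┓                                              
     ┃                                              
─────┨                                              
     ┃                                              
     ┃                      ┏━━━━━━━━━━━━━━━━━━━━━┓ 
     ┃                      ┃ DrawingCanvas       ┃ 
     ┃                      ┠─────────────────────┨ 
     ┃                      ┃+                    ┃ 
     ┃                      ┃                     ┃ 
     ┃                      ┃                     ┃ 
     ┃                      ┃                     ┃ 
     ┃                      ┃                     ┃ 


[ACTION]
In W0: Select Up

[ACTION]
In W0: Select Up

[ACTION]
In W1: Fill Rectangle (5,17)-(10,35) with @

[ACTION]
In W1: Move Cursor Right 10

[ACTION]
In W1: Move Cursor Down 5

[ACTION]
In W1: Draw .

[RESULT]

                                                    
                                                    
                                                    
                                                    
                                                    
                                                    
                                                    
━━━━━┓                                              
     ┃                                              
─────┨                                              
     ┃                                              
     ┃                      ┏━━━━━━━━━━━━━━━━━━━━━┓ 
     ┃                      ┃ DrawingCanvas       ┃ 
     ┃                      ┠─────────────────────┨ 
     ┃                      ┃                     ┃ 
     ┃                      ┃                     ┃ 
     ┃                      ┃                     ┃ 
     ┃                      ┃                     ┃ 
     ┃                      ┃                     ┃ 


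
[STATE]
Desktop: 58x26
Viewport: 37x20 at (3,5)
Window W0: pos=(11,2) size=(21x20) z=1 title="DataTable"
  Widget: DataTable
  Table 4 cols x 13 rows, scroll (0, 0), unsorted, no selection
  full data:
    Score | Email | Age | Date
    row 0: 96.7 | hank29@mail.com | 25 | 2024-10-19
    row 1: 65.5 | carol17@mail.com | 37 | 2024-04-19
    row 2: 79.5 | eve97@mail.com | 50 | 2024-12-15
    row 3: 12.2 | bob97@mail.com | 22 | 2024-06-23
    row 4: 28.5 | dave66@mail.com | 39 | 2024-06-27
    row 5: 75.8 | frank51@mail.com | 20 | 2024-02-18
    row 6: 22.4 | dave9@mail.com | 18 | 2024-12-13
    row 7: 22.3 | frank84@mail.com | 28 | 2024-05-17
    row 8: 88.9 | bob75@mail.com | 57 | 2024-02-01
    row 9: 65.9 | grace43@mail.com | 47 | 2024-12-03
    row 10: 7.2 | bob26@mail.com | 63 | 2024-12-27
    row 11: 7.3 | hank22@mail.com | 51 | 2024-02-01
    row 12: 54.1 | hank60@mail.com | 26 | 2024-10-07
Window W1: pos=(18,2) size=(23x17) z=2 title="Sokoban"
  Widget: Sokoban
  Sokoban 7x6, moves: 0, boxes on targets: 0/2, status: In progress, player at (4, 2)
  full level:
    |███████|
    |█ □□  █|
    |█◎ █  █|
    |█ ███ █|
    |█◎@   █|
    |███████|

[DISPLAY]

        ┃Score│┃███████              
        ┃─────┼┃█ □□  █              
        ┃96.7 │┃█◎ █  █              
        ┃65.5 │┃█ ███ █              
        ┃79.5 │┃█◎@   █              
        ┃12.2 │┃███████              
        ┃28.5 │┃Moves: 0  0/2        
        ┃75.8 │┃                     
        ┃22.4 │┃                     
        ┃22.3 │┃                     
        ┃88.9 │┃                     
        ┃65.9 │┃                     
        ┃7.2  │┃                     
        ┃7.3  │┗━━━━━━━━━━━━━━━━━━━━━
        ┃54.1 │hank60@mail.c┃        
        ┃                   ┃        
        ┗━━━━━━━━━━━━━━━━━━━┛        
                                     
                                     
                                     


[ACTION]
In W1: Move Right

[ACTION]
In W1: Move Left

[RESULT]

        ┃Score│┃███████              
        ┃─────┼┃█ □□  █              
        ┃96.7 │┃█◎ █  █              
        ┃65.5 │┃█ ███ █              
        ┃79.5 │┃█◎@   █              
        ┃12.2 │┃███████              
        ┃28.5 │┃Moves: 2  0/2        
        ┃75.8 │┃                     
        ┃22.4 │┃                     
        ┃22.3 │┃                     
        ┃88.9 │┃                     
        ┃65.9 │┃                     
        ┃7.2  │┃                     
        ┃7.3  │┗━━━━━━━━━━━━━━━━━━━━━
        ┃54.1 │hank60@mail.c┃        
        ┃                   ┃        
        ┗━━━━━━━━━━━━━━━━━━━┛        
                                     
                                     
                                     


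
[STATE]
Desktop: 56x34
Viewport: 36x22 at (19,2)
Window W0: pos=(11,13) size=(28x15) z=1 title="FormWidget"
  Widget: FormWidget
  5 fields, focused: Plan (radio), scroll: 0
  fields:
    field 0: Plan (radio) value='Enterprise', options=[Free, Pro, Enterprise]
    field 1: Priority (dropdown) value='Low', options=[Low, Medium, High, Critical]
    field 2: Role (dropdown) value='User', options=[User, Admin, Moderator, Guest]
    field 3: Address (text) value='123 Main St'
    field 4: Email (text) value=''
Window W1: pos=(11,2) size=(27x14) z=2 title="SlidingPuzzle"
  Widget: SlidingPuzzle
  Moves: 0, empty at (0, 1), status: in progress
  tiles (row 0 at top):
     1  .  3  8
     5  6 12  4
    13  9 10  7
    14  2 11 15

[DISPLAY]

━━━━━━━━━━━━━━━━━━┓                 
gPuzzle           ┃                 
──────────────────┨                 
───┬────┬────┐    ┃                 
   │  3 │  8 │    ┃                 
───┼────┼────┤    ┃                 
 6 │ 12 │  4 │    ┃                 
───┼────┼────┤    ┃                 
 9 │ 10 │  7 │    ┃                 
───┼────┼────┤    ┃                 
 2 │ 11 │ 15 │    ┃                 
───┴────┴────┘    ┃┓                
0                 ┃┃                
━━━━━━━━━━━━━━━━━━┛┨                
       ( ) Free  ( ┃                
ity:   [Low      ▼]┃                
       [User     ▼]┃                
ss:    [123 Main S]┃                
:      [          ]┃                
                   ┃                
                   ┃                
                   ┃                


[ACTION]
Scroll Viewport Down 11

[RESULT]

 2 │ 11 │ 15 │    ┃                 
───┴────┴────┘    ┃┓                
0                 ┃┃                
━━━━━━━━━━━━━━━━━━┛┨                
       ( ) Free  ( ┃                
ity:   [Low      ▼]┃                
       [User     ▼]┃                
ss:    [123 Main S]┃                
:      [          ]┃                
                   ┃                
                   ┃                
                   ┃                
                   ┃                
                   ┃                
                   ┃                
━━━━━━━━━━━━━━━━━━━┛                
                                    
                                    
                                    
                                    
                                    
                                    


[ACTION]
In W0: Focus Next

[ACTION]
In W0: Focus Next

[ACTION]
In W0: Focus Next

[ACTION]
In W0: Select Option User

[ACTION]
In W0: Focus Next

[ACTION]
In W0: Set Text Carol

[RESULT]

 2 │ 11 │ 15 │    ┃                 
───┴────┴────┘    ┃┓                
0                 ┃┃                
━━━━━━━━━━━━━━━━━━┛┨                
       ( ) Free  ( ┃                
ity:   [Low      ▼]┃                
       [User     ▼]┃                
ss:    [123 Main S]┃                
:      [Carol     ]┃                
                   ┃                
                   ┃                
                   ┃                
                   ┃                
                   ┃                
                   ┃                
━━━━━━━━━━━━━━━━━━━┛                
                                    
                                    
                                    
                                    
                                    
                                    


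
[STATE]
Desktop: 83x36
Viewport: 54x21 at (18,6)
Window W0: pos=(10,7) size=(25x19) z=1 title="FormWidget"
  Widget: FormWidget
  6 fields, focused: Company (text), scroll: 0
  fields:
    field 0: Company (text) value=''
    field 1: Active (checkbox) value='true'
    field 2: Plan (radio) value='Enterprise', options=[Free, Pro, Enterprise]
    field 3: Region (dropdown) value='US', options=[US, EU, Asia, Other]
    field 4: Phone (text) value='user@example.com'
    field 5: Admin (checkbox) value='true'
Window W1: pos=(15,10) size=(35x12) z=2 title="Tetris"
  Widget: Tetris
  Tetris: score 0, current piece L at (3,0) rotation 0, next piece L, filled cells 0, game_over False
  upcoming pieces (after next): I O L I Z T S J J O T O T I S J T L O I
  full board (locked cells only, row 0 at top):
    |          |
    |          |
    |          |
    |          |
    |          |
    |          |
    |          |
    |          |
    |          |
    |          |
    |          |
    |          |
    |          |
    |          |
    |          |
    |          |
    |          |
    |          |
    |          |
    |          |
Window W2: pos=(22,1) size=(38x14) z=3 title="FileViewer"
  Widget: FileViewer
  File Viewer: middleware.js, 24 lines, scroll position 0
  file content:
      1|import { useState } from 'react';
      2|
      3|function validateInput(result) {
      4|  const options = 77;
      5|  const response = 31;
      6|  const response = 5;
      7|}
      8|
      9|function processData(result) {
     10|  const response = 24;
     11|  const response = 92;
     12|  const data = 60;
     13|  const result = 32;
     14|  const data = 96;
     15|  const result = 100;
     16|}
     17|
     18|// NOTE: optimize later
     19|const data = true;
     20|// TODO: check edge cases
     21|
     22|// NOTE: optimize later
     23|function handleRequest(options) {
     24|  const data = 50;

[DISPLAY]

    ┃function validateInput(result) {   ░┃            
━━━━┃  const options = 77;              ░┃            
dget┃  const response = 31;             ░┃            
────┃  const response = 5;              ░┃            
━━━━┃}                                  ░┃            
etri┃                                   ░┃            
────┃function processData(result) {     ░┃            
    ┃  const response = 24;             ▼┃            
    ┗━━━━━━━━━━━━━━━━━━━━━━━━━━━━━━━━━━━━┛            
        │▒▒▒                   ┃                      
        │                      ┃                      
        │                      ┃                      
        │                      ┃                      
        │Score:                ┃                      
        │0                     ┃                      
━━━━━━━━━━━━━━━━━━━━━━━━━━━━━━━┛                      
                ┃                                     
                ┃                                     
                ┃                                     
━━━━━━━━━━━━━━━━┛                                     
                                                      


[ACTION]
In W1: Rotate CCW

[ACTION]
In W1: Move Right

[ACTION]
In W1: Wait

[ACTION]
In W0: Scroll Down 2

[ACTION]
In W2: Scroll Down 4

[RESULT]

    ┃}                                  ░┃            
━━━━┃                                   █┃            
dget┃function processData(result) {     ░┃            
────┃  const response = 24;             ░┃            
━━━━┃  const response = 92;             ░┃            
etri┃  const data = 60;                 ░┃            
────┃  const result = 32;               ░┃            
    ┃  const data = 96;                 ▼┃            
    ┗━━━━━━━━━━━━━━━━━━━━━━━━━━━━━━━━━━━━┛            
        │▒▒▒                   ┃                      
        │                      ┃                      
        │                      ┃                      
        │                      ┃                      
        │Score:                ┃                      
        │0                     ┃                      
━━━━━━━━━━━━━━━━━━━━━━━━━━━━━━━┛                      
                ┃                                     
                ┃                                     
                ┃                                     
━━━━━━━━━━━━━━━━┛                                     
                                                      


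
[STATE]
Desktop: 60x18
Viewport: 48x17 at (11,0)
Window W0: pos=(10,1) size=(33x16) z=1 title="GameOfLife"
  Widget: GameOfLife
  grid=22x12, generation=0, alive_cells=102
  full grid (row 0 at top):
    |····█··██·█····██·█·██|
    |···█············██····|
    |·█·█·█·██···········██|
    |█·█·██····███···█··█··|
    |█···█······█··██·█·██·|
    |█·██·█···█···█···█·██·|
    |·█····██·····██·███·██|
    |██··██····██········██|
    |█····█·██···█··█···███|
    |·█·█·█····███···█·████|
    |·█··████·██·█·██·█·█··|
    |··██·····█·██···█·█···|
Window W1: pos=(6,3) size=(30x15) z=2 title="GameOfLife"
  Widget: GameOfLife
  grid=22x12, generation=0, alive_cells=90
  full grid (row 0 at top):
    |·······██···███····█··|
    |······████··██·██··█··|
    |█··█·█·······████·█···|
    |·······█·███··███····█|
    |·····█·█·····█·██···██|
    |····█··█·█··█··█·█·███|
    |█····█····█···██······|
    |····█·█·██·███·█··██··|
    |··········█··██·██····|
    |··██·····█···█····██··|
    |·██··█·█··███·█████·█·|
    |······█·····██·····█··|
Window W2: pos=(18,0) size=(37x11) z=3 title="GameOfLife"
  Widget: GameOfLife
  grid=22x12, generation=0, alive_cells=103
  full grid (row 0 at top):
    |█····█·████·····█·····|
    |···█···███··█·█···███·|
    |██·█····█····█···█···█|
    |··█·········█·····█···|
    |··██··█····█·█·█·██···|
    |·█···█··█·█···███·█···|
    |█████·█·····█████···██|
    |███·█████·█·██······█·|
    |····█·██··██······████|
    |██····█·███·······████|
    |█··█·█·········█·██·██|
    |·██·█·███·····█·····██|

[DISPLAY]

       ┏━━━━━━━━━━━━━━━━━━━━━━━━━━━━━━━━━━━┓    
━━━━━━━┃ GameOfLife                        ┃    
 GameOf┠───────────────────────────────────┨    
━━━━━━━┃Gen: 0                             ┃    
eOfLife┃··█·········█·····█···             ┃    
───────┃··██··█····█·█·█·██···             ┃    
 0     ┃·█···█··█·█···███·█···             ┃    
··████·┃█████·█·····█████···██             ┃    
·█·····┃███·█████·█·██······█·             ┃    
···█·██┃····█·██··██······████             ┃    
·█·█···┗━━━━━━━━━━━━━━━━━━━━━━━━━━━━━━━━━━━┛    
█··█·█··█··█·█·███      ┃      ┃                
·█····█···██······      ┃      ┃                
█·█·██·███·█··██··      ┃      ┃                
······█··██·██····      ┃      ┃                
·····█···█····██··      ┃      ┃                
·█·█··███·█████·█·      ┃━━━━━━┛                


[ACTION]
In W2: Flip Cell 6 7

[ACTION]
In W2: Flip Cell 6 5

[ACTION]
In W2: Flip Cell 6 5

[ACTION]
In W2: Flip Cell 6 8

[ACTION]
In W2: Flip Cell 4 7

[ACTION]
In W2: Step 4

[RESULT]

       ┏━━━━━━━━━━━━━━━━━━━━━━━━━━━━━━━━━━━┓    
━━━━━━━┃ GameOfLife                        ┃    
 GameOf┠───────────────────────────────────┨    
━━━━━━━┃Gen: 4                             ┃    
eOfLife┃··██·█···········██···             ┃    
───────┃·█·█····█··██·█···█···             ┃    
 0     ┃·███··█····█·····█····             ┃    
··████·┃·······███·····█·█····             ┃    
·█·····┃····█···█·█····██·····             ┃    
···█·██┃··········███···█·····             ┃    
·█·█···┗━━━━━━━━━━━━━━━━━━━━━━━━━━━━━━━━━━━┛    
█··█·█··█··█·█·███      ┃      ┃                
·█····█···██······      ┃      ┃                
█·█·██·███·█··██··      ┃      ┃                
······█··██·██····      ┃      ┃                
·····█···█····██··      ┃      ┃                
·█·█··███·█████·█·      ┃━━━━━━┛                


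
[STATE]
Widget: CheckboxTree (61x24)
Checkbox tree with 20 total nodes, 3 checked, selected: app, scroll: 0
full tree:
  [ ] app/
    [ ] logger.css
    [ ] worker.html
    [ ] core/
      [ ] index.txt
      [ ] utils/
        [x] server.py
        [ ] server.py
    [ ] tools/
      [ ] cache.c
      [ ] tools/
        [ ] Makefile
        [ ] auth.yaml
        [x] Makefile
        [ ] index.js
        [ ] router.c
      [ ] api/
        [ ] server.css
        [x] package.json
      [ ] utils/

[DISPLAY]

>[-] app/                                                    
   [ ] logger.css                                            
   [ ] worker.html                                           
   [-] core/                                                 
     [ ] index.txt                                           
     [-] utils/                                              
       [x] server.py                                         
       [ ] server.py                                         
   [-] tools/                                                
     [ ] cache.c                                             
     [-] tools/                                              
       [ ] Makefile                                          
       [ ] auth.yaml                                         
       [x] Makefile                                          
       [ ] index.js                                          
       [ ] router.c                                          
     [-] api/                                                
       [ ] server.css                                        
       [x] package.json                                      
     [ ] utils/                                              
                                                             
                                                             
                                                             
                                                             


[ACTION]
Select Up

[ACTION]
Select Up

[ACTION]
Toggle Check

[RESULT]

>[x] app/                                                    
   [x] logger.css                                            
   [x] worker.html                                           
   [x] core/                                                 
     [x] index.txt                                           
     [x] utils/                                              
       [x] server.py                                         
       [x] server.py                                         
   [x] tools/                                                
     [x] cache.c                                             
     [x] tools/                                              
       [x] Makefile                                          
       [x] auth.yaml                                         
       [x] Makefile                                          
       [x] index.js                                          
       [x] router.c                                          
     [x] api/                                                
       [x] server.css                                        
       [x] package.json                                      
     [x] utils/                                              
                                                             
                                                             
                                                             
                                                             


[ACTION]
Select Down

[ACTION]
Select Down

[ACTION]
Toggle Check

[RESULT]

 [-] app/                                                    
   [x] logger.css                                            
>  [ ] worker.html                                           
   [x] core/                                                 
     [x] index.txt                                           
     [x] utils/                                              
       [x] server.py                                         
       [x] server.py                                         
   [x] tools/                                                
     [x] cache.c                                             
     [x] tools/                                              
       [x] Makefile                                          
       [x] auth.yaml                                         
       [x] Makefile                                          
       [x] index.js                                          
       [x] router.c                                          
     [x] api/                                                
       [x] server.css                                        
       [x] package.json                                      
     [x] utils/                                              
                                                             
                                                             
                                                             
                                                             


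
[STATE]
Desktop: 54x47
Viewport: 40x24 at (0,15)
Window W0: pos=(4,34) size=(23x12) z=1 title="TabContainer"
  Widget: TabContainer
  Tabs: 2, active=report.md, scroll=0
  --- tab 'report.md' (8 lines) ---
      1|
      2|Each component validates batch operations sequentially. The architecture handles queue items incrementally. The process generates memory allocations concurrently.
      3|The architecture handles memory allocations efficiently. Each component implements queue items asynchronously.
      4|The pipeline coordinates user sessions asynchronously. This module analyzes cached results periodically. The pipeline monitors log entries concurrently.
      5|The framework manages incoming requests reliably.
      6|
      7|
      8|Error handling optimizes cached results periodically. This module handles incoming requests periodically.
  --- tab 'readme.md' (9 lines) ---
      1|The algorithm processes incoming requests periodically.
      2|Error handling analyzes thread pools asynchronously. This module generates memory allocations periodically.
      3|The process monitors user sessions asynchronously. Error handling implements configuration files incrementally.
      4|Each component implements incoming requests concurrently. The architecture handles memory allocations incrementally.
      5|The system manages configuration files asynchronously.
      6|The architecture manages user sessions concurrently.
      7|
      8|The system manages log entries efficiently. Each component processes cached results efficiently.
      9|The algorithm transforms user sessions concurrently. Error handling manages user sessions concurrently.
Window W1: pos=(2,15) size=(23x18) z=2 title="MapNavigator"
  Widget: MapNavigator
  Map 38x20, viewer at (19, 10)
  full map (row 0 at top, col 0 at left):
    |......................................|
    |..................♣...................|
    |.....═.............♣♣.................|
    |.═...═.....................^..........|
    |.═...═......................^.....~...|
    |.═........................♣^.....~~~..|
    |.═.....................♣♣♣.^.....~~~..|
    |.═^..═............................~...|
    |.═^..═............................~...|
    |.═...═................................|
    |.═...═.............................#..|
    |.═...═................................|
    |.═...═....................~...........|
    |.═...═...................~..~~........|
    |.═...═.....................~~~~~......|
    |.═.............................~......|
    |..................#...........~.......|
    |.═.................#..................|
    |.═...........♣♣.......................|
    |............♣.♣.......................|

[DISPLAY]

  ┏━━━━━━━━━━━━━━━━━━━━━┓               
  ┃ MapNavigator        ┃               
  ┠─────────────────────┨               
  ┃..................^..┃               
  ┃...................^.┃               
  ┃.................♣^..┃               
  ┃..............♣♣♣.^..┃               
  ┃.....................┃               
  ┃.....................┃               
  ┃.....................┃               
  ┃..........@..........┃               
  ┃.....................┃               
  ┃.................~...┃               
  ┃................~..~~┃               
  ┃..................~~~┃               
  ┃.....................┃               
  ┃.........#...........┃               
  ┗━━━━━━━━━━━━━━━━━━━━━┛               
                                        
    ┏━━━━━━━━━━━━━━━━━━━━━┓             
    ┃ TabContainer        ┃             
    ┠─────────────────────┨             
    ┃[report.md]│ readme.m┃             
    ┃─────────────────────┃             


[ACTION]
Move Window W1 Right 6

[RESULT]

        ┏━━━━━━━━━━━━━━━━━━━━━┓         
        ┃ MapNavigator        ┃         
        ┠─────────────────────┨         
        ┃..................^..┃         
        ┃...................^.┃         
        ┃.................♣^..┃         
        ┃..............♣♣♣.^..┃         
        ┃.....................┃         
        ┃.....................┃         
        ┃.....................┃         
        ┃..........@..........┃         
        ┃.....................┃         
        ┃.................~...┃         
        ┃................~..~~┃         
        ┃..................~~~┃         
        ┃.....................┃         
        ┃.........#...........┃         
        ┗━━━━━━━━━━━━━━━━━━━━━┛         
                                        
    ┏━━━━━━━━━━━━━━━━━━━━━┓             
    ┃ TabContainer        ┃             
    ┠─────────────────────┨             
    ┃[report.md]│ readme.m┃             
    ┃─────────────────────┃             


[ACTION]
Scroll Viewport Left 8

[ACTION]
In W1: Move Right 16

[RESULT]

        ┏━━━━━━━━━━━━━━━━━━━━━┓         
        ┃ MapNavigator        ┃         
        ┠─────────────────────┨         
        ┃..^..........        ┃         
        ┃...^.....~...        ┃         
        ┃.♣^.....~~~..        ┃         
        ┃♣.^.....~~~..        ┃         
        ┃.........~...        ┃         
        ┃.........~...        ┃         
        ┃.............        ┃         
        ┃..........@..        ┃         
        ┃.............        ┃         
        ┃.~...........        ┃         
        ┃~..~~........        ┃         
        ┃..~~~~~......        ┃         
        ┃......~......        ┃         
        ┃.....~.......        ┃         
        ┗━━━━━━━━━━━━━━━━━━━━━┛         
                                        
    ┏━━━━━━━━━━━━━━━━━━━━━┓             
    ┃ TabContainer        ┃             
    ┠─────────────────────┨             
    ┃[report.md]│ readme.m┃             
    ┃─────────────────────┃             
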